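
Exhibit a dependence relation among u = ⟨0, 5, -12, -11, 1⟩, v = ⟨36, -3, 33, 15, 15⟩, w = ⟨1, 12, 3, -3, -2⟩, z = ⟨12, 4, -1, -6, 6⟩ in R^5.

Solve the homogeneous system with u, v, w, z as columns by row-reducing the coefficient matrix.
A generator of the null space is (3, 1, 0, -3).

3u + v - 3z = 0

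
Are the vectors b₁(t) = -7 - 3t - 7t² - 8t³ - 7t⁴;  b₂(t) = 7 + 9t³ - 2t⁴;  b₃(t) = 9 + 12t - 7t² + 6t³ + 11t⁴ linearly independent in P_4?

linearly independent

Write each element as a coordinate vector in ℝ⁵ using {1, t, …, t⁴}.
Row-reduce the matrix whose columns are b₁, b₂, b₃.
The reduction yields 3 nonzero rows, so the rank is 3.
Since rank = 3 (the number of vectors), the set is linearly independent.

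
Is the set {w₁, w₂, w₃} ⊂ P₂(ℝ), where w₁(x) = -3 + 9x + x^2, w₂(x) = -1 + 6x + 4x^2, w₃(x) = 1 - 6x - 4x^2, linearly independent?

Write each element as a coordinate vector in ℝ³ using {1, x, x^2}.
The matrix [w₁|w₂|w₃] has determinant 0.
A zero determinant means the columns are linearly dependent.
Indeed w₂ + w₃ = 0.

linearly dependent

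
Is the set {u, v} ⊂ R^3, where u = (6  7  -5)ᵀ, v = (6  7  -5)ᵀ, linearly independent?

Row-reduce the matrix whose columns are u, v.
The reduction yields 1 nonzero row, so the rank is 1.
Since rank 1 < 2, the set is linearly dependent.
Indeed u - v = 0.

linearly dependent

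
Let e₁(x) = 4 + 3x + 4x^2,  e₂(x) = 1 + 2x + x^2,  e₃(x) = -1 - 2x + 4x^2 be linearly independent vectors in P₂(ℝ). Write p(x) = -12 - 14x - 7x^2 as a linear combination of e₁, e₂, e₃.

Take coordinate vectors relative to {1, x, x^2}.
Write p = a₁e₁ + … + a₃e₃ and equate components.
Row-reducing the augmented matrix gives the unique coefficients (a₁, a₂, a₃) = (-2, -3, 1).

p = -2e₁ - 3e₂ + e₃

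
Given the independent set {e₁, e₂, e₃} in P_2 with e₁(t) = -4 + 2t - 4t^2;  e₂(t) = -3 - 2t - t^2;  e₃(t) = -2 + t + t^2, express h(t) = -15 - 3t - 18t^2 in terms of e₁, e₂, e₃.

Take coordinate vectors relative to {1, t, t^2}.
Since e₁, e₂, e₃ are independent, the coefficients expressing h are uniquely determined by a linear system.
Row-reducing the augmented matrix gives the unique coefficients (a₁, a₂, a₃) = (3, 3, -3).

h = 3e₁ + 3e₂ - 3e₃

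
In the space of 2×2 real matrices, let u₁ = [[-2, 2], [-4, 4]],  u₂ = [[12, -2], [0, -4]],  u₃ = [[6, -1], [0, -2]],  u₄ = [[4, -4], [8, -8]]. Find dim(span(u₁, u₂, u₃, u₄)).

Use coordinates relative to {E₁₁, E₁₂, E₂₁, E₂₂}.
Apply Gaussian elimination to the matrix whose rows are u₁, u₂, u₃, u₄.
The echelon form has 2 nonzero rows, so the rank is 2.

2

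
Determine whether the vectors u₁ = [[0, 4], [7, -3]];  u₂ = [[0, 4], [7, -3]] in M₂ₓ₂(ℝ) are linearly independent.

Write each element as a coordinate vector in ℝ⁴ using {E₁₁, E₁₂, E₂₁, E₂₂}.
Place the vectors as rows of a 2×4 matrix and reduce to echelon form.
The reduction yields 1 nonzero row, so the rank is 1.
Since rank 1 < 2, the set is linearly dependent.

linearly dependent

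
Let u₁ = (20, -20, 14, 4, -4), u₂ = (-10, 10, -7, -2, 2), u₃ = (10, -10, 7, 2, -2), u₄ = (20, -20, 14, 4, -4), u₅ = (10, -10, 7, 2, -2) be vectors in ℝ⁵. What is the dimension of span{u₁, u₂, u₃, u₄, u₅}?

dim = 1

Apply Gaussian elimination to the matrix whose rows are u₁, u₂, u₃, u₄, u₅.
The echelon form has 1 nonzero row, so the rank is 1.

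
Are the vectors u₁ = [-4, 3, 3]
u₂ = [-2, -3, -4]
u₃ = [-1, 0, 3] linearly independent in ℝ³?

The matrix [u₁|u₂|u₃] has determinant 57.
A nonzero determinant means the columns are linearly independent.

linearly independent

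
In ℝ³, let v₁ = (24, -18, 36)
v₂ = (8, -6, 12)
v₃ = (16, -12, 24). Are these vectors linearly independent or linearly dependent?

The matrix [v₁|v₂|v₃] has determinant 0.
A zero determinant means the columns are linearly dependent.

linearly dependent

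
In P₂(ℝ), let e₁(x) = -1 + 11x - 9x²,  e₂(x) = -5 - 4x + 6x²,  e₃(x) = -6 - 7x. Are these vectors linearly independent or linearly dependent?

Write each element as a coordinate vector in ℝ³ using {1, x, x²}.
Form the 3×3 matrix with these as columns; its determinant is -537.
A nonzero determinant means the columns are linearly independent.

linearly independent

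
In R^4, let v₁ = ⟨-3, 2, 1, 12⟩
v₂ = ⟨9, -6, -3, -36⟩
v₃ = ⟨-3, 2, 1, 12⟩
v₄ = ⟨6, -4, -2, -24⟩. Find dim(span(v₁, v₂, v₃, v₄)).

Form the matrix with v₁, v₂, v₃, v₄ as columns and reduce.
Reduction leaves 1 leading entry, giving rank 1.

1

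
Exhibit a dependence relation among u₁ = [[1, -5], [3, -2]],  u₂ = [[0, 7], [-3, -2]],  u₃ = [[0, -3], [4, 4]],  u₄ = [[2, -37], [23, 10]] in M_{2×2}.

Write each element as a vector in ℝ⁴ using {E₁₁, E₁₂, E₂₁, E₂₂}.
Row-reduce the matrix with u₁, u₂, u₃, u₄ as columns; the null space gives the coefficients.
A generator of the null space is (2, -3, 2, -1).

2u₁ - 3u₂ + 2u₃ - u₄ = 0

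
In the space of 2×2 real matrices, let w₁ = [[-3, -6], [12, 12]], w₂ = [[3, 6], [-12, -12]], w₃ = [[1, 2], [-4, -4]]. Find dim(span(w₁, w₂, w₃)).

1

Represent each element by its coordinate vector in ℝ⁴.
Apply Gaussian elimination to the matrix whose rows are w₁, w₂, w₃.
Exactly 1 pivot survives; hence the rank is 1.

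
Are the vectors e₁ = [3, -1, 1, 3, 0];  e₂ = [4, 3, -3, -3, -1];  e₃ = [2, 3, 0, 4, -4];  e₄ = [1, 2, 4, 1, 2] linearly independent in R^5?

linearly independent

Row-reduce the matrix whose columns are e₁, e₂, e₃, e₄.
The reduction yields 4 nonzero rows, so the rank is 4.
Since rank = 4 (the number of vectors), the set is linearly independent.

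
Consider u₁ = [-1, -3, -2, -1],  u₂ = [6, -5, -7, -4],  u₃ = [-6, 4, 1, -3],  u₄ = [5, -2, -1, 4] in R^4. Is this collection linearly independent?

Place the vectors as rows of a 4×4 matrix and reduce to echelon form.
The reduction yields 4 nonzero rows, so the rank is 4.
Since rank = 4 (the number of vectors), the set is linearly independent.

linearly independent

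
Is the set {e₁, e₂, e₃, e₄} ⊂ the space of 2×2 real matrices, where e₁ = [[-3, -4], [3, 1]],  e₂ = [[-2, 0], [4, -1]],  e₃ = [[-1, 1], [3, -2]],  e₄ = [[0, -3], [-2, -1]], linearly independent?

Take coordinates with respect to the standard basis {E₁₁, E₁₂, E₂₁, E₂₂}.
The matrix [e₁|e₂|e₃|e₄] has determinant 4.
A nonzero determinant means the columns are linearly independent.

linearly independent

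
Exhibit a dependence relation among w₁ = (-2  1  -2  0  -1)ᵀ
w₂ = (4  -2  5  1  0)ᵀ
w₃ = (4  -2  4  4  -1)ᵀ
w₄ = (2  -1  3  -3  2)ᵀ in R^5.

Write the vectors as columns of a matrix and find a nonzero vector in its null space.
The free variable yields coefficients (1, -1, 1, 1) (any nonzero multiple also works).

w₁ - w₂ + w₃ + w₄ = 0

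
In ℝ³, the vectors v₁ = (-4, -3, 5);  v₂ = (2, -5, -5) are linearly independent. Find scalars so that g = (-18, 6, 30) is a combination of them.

g = 3v₁ - 3v₂

Set up the augmented matrix [v₁ | v₂ | g] and row-reduce.
Row-reducing the augmented matrix gives the unique coefficients (a₁, a₂) = (3, -3).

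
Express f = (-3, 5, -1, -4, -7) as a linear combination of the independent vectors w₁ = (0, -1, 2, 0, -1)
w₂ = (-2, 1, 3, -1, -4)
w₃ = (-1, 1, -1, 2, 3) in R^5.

Write f = c₁w₁ + … + c₃w₃ and equate components.
The system has the unique solution (c₁, c₂, c₃) = (-4, 2, -1).

f = -4w₁ + 2w₂ - w₃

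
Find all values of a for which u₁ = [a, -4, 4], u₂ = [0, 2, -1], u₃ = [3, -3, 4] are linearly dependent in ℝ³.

a = 12/5

The vectors are dependent exactly when the determinant of the matrix with rows u₁, u₂, u₃ vanishes.
The determinant works out to 5*a - 12.
This vanishes exactly when a = 12/5.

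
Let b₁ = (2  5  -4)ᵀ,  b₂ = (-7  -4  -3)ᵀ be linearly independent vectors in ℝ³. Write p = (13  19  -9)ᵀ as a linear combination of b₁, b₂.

Since b₁, b₂ are independent, the coefficients expressing p are uniquely determined by a linear system.
Back-substitution yields (a₁, a₂) = (3, -1).

p = 3b₁ - b₂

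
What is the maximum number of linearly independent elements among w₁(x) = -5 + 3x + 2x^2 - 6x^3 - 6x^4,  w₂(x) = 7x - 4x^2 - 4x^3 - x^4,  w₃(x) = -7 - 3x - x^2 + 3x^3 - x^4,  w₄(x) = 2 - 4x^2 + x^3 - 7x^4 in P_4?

Use coordinates relative to {1, x, …, x^4}.
Apply Gaussian elimination to the matrix whose rows are w₁, w₂, w₃, w₄.
Exactly 4 pivots survive; hence the rank is 4.

4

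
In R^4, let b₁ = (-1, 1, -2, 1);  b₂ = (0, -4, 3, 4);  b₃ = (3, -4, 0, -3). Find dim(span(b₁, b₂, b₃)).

Row-reduce the 3×4 matrix with these as rows.
Exactly 3 pivots survive; hence the rank is 3.

dim = 3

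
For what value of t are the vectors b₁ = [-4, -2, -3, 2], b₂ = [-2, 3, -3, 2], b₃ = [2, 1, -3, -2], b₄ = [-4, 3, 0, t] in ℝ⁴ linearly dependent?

The set is linearly dependent precisely when det[b₁; b₂; b₃; b₄] = 0.
The determinant works out to 72*t - 312.
This vanishes exactly when t = 13/3.

t = 13/3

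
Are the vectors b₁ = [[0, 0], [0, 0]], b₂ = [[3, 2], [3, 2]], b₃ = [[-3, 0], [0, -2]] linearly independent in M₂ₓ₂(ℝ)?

Write each element as a coordinate vector in ℝ⁴ using {E₁₁, E₁₂, E₂₁, E₂₂}.
One of the vectors is the zero vector, so the set is linearly dependent.

linearly dependent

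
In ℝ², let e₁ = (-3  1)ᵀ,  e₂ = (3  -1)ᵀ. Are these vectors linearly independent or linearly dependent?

linearly dependent

Form the 2×2 matrix with these as columns; its determinant is 0.
A zero determinant means the columns are linearly dependent.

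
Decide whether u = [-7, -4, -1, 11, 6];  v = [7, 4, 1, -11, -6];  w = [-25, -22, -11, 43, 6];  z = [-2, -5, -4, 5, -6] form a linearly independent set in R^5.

linearly dependent

Place the vectors as rows of a 4×5 matrix and reduce to echelon form.
The reduction yields 2 nonzero rows, so the rank is 2.
Since rank 2 < 4, the set is linearly dependent.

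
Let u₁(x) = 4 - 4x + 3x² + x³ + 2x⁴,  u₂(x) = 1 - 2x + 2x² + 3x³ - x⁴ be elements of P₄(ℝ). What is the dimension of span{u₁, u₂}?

2

Pass to coordinate vectors with respect to the basis {1, x, …, x⁴}.
Row-reduce the 2×5 matrix with these as rows.
The echelon form has 2 nonzero rows, so the rank is 2.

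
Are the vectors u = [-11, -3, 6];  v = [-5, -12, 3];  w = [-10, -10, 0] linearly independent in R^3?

linearly independent

Row-reduce the matrix whose columns are u, v, w.
The reduction yields 3 nonzero rows, so the rank is 3.
Since rank = 3 (the number of vectors), the set is linearly independent.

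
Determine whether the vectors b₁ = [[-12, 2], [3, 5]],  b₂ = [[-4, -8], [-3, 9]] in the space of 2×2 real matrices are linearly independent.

Take coordinates with respect to the standard basis {E₁₁, E₁₂, E₂₁, E₂₂}.
Place the vectors as rows of a 2×4 matrix and reduce to echelon form.
The reduction yields 2 nonzero rows, so the rank is 2.
Since rank = 2 (the number of vectors), the set is linearly independent.

linearly independent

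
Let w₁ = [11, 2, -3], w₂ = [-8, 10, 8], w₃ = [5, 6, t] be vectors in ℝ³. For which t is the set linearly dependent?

t = 11/9

Dependence holds iff the 3×3 matrix [w₁ w₂ w₃] is singular.
Cofactor expansion gives det = 126*t - 154.
Setting this to zero gives t = 11/9.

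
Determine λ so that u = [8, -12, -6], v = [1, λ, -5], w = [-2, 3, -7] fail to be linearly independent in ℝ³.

Dependence holds iff the 3×3 matrix [u v w] is singular.
The determinant works out to -68*λ - 102.
This vanishes exactly when λ = -3/2.

λ = -3/2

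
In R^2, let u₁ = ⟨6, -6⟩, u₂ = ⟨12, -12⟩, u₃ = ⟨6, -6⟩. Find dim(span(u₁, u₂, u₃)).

dim = 1

Row-reduce the 3×2 matrix with these as rows.
Reduction leaves 1 leading entry, giving rank 1.
(With 3 elements in a 2-dimensional space the rank is at most 2.)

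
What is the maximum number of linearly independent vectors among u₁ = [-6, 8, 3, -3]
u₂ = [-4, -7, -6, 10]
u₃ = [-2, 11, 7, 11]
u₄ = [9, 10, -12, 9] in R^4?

4

Apply Gaussian elimination to the matrix whose rows are u₁, u₂, u₃, u₄.
The echelon form has 4 nonzero rows, so the rank is 4.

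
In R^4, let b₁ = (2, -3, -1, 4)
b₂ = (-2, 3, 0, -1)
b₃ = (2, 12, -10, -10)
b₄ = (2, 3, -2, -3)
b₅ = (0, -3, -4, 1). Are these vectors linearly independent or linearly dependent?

linearly dependent

There are 5 vectors in a 4-dimensional space, so they cannot be linearly independent.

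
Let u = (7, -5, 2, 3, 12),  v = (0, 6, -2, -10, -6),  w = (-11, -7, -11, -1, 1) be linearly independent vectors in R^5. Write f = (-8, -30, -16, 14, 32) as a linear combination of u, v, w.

f = 2u - v + 2w

Solve the system with u, v, w as columns and f as the right-hand side.
Back-substitution yields (a₁, a₂, a₃) = (2, -1, 2).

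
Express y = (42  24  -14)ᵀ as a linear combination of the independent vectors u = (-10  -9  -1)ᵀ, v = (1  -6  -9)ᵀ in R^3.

Since u, v are independent, the coefficients expressing y are uniquely determined by a linear system.
The system has the unique solution (c₁, c₂) = (-4, 2).

y = -4u + 2v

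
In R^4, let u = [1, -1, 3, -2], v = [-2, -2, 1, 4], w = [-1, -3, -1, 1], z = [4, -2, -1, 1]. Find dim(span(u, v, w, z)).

Form the matrix with u, v, w, z as columns and reduce.
Reduction leaves 4 leading entries, giving rank 4.

dim = 4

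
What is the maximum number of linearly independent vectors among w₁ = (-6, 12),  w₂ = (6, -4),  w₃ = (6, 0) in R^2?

Row-reduce the 3×2 matrix with these as rows.
Exactly 2 pivots survive; hence the rank is 2.
(With 3 elements in a 2-dimensional space the rank is at most 2.)

2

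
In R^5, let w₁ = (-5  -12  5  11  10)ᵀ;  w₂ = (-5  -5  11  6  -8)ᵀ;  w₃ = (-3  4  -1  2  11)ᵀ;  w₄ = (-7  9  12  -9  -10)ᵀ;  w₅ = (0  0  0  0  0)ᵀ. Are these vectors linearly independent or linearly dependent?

One of the vectors is the zero vector, so the set is linearly dependent.

linearly dependent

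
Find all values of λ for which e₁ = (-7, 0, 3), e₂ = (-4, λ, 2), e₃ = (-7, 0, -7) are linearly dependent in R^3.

Place the vectors as rows of a 3×3 matrix; dependence ⇔ determinant zero.
Expanding, det = 70*λ.
Setting this to zero gives λ = 0.

λ = 0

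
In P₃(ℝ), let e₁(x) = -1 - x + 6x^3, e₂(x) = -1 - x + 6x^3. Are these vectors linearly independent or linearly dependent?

linearly dependent

Write each element as a coordinate vector in ℝ⁴ using {1, x, …, x^3}.
Two of the vectors are equal, giving an immediate dependence.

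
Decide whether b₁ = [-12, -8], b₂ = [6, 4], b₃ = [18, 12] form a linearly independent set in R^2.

There are 3 vectors in a 2-dimensional space, so they cannot be linearly independent.

linearly dependent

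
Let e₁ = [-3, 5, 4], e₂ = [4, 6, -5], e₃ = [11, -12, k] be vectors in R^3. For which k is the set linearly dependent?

Dependence holds iff the 3×3 matrix [e₁ e₂ e₃] is singular.
The determinant works out to -38*k - 551.
This vanishes exactly when k = -29/2.

k = -29/2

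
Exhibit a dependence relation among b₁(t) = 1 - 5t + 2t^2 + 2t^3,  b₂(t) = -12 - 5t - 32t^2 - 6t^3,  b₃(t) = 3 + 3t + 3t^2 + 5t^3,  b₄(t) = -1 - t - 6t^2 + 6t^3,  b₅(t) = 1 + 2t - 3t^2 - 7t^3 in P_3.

Pass to coordinate vectors relative to the basis {1, t, …, t^3}.
Set up α₁b₁ + … + α₅b₅ = 0 and solve the homogeneous system.
A generator of the null space is (1, 1, 3, -3, -1).

b₁ + b₂ + 3b₃ - 3b₄ - b₅ = 0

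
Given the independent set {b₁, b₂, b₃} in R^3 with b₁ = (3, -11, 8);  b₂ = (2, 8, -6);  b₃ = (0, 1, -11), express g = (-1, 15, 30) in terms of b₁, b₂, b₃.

Write g = c₁b₁ + … + c₃b₃ and equate components.
Row-reducing the augmented matrix gives the unique coefficients (c₁, c₂, c₃) = (-1, 1, -4).

g = -b₁ + b₂ - 4b₃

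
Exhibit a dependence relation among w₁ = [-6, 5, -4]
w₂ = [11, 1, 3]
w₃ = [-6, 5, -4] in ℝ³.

Write the vectors as columns of a matrix and find a nonzero vector in its null space.
One solution (up to scaling) is (1, 0, -1).

w₁ - w₃ = 0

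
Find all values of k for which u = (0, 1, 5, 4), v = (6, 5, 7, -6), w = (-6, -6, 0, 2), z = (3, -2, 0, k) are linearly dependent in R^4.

k = -21

The set is linearly dependent precisely when det[u; v; w; z] = 0.
Cofactor expansion gives det = -72*k - 1512.
Setting this to zero gives k = -21.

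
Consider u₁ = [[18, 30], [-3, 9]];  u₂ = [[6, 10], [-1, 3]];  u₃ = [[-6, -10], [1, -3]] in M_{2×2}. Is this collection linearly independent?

Write each element as a coordinate vector in ℝ⁴ using {E₁₁, E₁₂, E₂₁, E₂₂}.
Place the vectors as rows of a 3×4 matrix and reduce to echelon form.
The reduction yields 1 nonzero row, so the rank is 1.
Since rank 1 < 3, the set is linearly dependent.
Indeed u₁ - 3u₂ = 0.

linearly dependent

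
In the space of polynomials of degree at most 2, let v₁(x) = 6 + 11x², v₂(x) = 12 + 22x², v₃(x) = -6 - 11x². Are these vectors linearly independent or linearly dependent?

Take coordinates with respect to the standard basis {1, x, x²}.
Form the 3×3 matrix with these as columns; its determinant is 0.
A zero determinant means the columns are linearly dependent.
Indeed 2v₁ - v₂ = 0.

linearly dependent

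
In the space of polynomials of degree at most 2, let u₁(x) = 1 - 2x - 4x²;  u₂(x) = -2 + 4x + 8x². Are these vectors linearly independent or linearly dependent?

linearly dependent

Take coordinates with respect to the standard basis {1, x, x²}.
Row-reduce the matrix whose columns are u₁, u₂.
The reduction yields 1 nonzero row, so the rank is 1.
Since rank 1 < 2, the set is linearly dependent.
Indeed 2u₁ + u₂ = 0.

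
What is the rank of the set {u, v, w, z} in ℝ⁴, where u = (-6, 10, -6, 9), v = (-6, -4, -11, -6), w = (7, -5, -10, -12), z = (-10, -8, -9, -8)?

Apply Gaussian elimination to the matrix whose rows are u, v, w, z.
There are 4 pivot columns, so rank = 4.

4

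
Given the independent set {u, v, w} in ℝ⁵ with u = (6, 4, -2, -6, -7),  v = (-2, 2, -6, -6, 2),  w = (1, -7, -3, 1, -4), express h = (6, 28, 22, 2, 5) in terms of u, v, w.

h = u - 2v - 4w

Solve the system with u, v, w as columns and h as the right-hand side.
The system has the unique solution (c₁, c₂, c₃) = (1, -2, -4).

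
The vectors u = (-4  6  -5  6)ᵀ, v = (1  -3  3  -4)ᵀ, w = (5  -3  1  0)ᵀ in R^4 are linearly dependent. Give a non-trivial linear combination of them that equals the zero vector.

2u + 3v + w = 0

Set up α₁u + … + α₃w = 0 and solve the homogeneous system.
The free variable yields coefficients (2, 3, 1) (any nonzero multiple also works).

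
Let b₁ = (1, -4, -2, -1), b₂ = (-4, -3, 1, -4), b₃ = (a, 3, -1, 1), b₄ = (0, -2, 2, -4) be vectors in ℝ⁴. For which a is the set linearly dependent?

a = -35

The set is linearly dependent precisely when det[b₁; b₂; b₃; b₄] = 0.
Expanding, det = -4*a - 140.
Solving -4*a - 140 = 0 yields a = -35.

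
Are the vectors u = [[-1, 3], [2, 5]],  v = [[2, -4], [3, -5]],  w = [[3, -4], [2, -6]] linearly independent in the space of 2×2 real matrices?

Write each element as a coordinate vector in ℝ⁴ using {E₁₁, E₁₂, E₂₁, E₂₂}.
Place the vectors as rows of a 3×4 matrix and reduce to echelon form.
The reduction yields 3 nonzero rows, so the rank is 3.
Since rank = 3 (the number of vectors), the set is linearly independent.

linearly independent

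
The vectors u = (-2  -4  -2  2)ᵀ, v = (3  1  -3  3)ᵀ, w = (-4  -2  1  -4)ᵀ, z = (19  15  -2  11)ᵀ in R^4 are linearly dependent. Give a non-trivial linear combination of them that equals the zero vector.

2u - v + 3w + z = 0

Write the vectors as columns of a matrix and find a nonzero vector in its null space.
A generator of the null space is (2, -1, 3, 1).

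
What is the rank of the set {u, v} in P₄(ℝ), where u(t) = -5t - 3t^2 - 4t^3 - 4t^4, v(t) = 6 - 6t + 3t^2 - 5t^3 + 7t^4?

Pass to coordinate vectors with respect to the basis {1, t, …, t^4}.
Put the 5×2 matrix [u|v] into echelon form.
Exactly 2 pivots survive; hence the rank is 2.

rank 2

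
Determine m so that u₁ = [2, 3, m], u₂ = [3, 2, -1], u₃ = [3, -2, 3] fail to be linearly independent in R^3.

Dependence holds iff the 3×3 matrix [u₁ u₂ u₃] is singular.
Expanding, det = -12*m - 28.
Solving -12*m - 28 = 0 yields m = -7/3.

m = -7/3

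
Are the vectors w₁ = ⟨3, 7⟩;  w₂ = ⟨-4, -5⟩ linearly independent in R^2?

linearly independent

Place the vectors as rows of a 2×2 matrix and reduce to echelon form.
The reduction yields 2 nonzero rows, so the rank is 2.
Since rank = 2 (the number of vectors), the set is linearly independent.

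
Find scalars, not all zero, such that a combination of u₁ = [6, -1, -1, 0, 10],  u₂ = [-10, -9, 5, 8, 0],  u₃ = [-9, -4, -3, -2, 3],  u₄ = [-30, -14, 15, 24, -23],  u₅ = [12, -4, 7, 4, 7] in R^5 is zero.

Set up α₁u₁ + … + α₅u₅ = 0 and solve the homogeneous system.
One solution (up to scaling) is (1, -3, 2, 1, 1).

u₁ - 3u₂ + 2u₃ + u₄ + u₅ = 0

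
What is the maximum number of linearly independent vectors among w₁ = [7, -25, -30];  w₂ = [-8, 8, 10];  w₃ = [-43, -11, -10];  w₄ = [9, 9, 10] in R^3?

Put the 3×4 matrix [w₁|w₂|w₃|w₄] into echelon form.
Exactly 2 pivots survive; hence the rank is 2.
(With 4 elements in a 3-dimensional space the rank is at most 3.)

2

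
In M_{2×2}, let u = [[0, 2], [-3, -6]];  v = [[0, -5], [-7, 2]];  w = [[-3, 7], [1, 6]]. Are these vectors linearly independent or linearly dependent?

Write each element as a coordinate vector in ℝ⁴ using {E₁₁, E₁₂, E₂₁, E₂₂}.
Row-reduce the matrix whose columns are u, v, w.
The reduction yields 3 nonzero rows, so the rank is 3.
Since rank = 3 (the number of vectors), the set is linearly independent.

linearly independent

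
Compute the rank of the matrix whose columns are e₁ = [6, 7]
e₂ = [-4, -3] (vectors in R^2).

2

Row-reduce the 2×2 matrix with these as rows.
The echelon form has 2 nonzero rows, so the rank is 2.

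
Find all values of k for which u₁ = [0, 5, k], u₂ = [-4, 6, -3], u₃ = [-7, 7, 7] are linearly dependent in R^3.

Dependence holds iff the 3×3 matrix [u₁ u₂ u₃] is singular.
The determinant works out to 14*k + 245.
This vanishes exactly when k = -35/2.

k = -35/2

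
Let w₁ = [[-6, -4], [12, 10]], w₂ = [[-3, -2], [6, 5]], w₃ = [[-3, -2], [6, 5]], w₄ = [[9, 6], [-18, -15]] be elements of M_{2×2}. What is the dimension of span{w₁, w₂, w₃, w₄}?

Represent each element by its coordinate vector in ℝ⁴.
Put the 4×4 matrix [w₁|w₂|w₃|w₄] into echelon form.
The echelon form has 1 nonzero row, so the rank is 1.

dim = 1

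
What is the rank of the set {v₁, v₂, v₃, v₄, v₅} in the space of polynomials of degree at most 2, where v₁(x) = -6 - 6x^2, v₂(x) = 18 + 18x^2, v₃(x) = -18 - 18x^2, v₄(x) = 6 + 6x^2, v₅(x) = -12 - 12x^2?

1

Represent each element by its coordinate vector in ℝ³.
Row-reduce the 5×3 matrix with these as rows.
Reduction leaves 1 leading entry, giving rank 1.
(With 5 elements in a 3-dimensional space the rank is at most 3.)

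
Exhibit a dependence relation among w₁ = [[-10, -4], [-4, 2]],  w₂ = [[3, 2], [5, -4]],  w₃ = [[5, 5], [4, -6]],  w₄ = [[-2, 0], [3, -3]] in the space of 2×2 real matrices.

Write each element as a vector in ℝ⁴ using {E₁₁, E₁₂, E₂₁, E₂₂}.
Row-reduce the matrix with w₁, w₂, w₃, w₄ as columns; the null space gives the coefficients.
One solution (up to scaling) is (1, 2, 0, -2).

w₁ + 2w₂ - 2w₄ = 0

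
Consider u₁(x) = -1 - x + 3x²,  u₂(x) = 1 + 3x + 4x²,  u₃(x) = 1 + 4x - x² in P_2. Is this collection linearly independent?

Write each element as a coordinate vector in ℝ³ using {1, x, x²}.
Form the 3×3 matrix with these as columns; its determinant is 17.
A nonzero determinant means the columns are linearly independent.

linearly independent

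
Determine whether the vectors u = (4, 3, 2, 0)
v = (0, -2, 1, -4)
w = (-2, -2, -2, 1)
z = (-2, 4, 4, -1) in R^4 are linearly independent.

The matrix [u|v|w|z] has determinant 4.
A nonzero determinant means the columns are linearly independent.

linearly independent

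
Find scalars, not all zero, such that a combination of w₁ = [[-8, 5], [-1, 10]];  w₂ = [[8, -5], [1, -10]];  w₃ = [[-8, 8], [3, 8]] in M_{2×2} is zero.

Take coordinates with respect to {E₁₁, E₁₂, E₂₁, E₂₂}.
Write the vectors as columns of a matrix and find a nonzero vector in its null space.
One solution (up to scaling) is (1, 1, 0).

w₁ + w₂ = 0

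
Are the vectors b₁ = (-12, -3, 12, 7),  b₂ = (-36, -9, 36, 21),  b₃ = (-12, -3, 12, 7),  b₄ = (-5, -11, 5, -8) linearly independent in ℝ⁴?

linearly dependent

Two of the vectors are equal, giving an immediate dependence.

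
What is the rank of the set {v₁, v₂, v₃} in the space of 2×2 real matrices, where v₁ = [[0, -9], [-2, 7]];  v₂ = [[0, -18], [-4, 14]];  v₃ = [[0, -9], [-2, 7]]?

1

Represent each element by its coordinate vector in ℝ⁴.
Row-reduce the 3×4 matrix with these as rows.
The echelon form has 1 nonzero row, so the rank is 1.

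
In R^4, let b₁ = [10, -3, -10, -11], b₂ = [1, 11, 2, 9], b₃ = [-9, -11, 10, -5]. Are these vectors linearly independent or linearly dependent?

linearly independent

Place the vectors as rows of a 3×4 matrix and reduce to echelon form.
The reduction yields 3 nonzero rows, so the rank is 3.
Since rank = 3 (the number of vectors), the set is linearly independent.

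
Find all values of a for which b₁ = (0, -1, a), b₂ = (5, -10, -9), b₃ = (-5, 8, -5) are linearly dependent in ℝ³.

Dependence holds iff the 3×3 matrix [b₁ b₂ b₃] is singular.
Cofactor expansion gives det = -10*a - 70.
This vanishes exactly when a = -7.

a = -7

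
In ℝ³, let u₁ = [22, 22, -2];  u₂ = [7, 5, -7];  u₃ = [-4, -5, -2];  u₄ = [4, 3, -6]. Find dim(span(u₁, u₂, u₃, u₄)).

Apply Gaussian elimination to the matrix whose rows are u₁, u₂, u₃, u₄.
The echelon form has 3 nonzero rows, so the rank is 3.
(With 4 elements in a 3-dimensional space the rank is at most 3.)

dim = 3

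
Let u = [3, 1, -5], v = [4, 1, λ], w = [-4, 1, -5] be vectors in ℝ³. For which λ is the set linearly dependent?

Dependence holds iff the 3×3 matrix [u v w] is singular.
Expanding, det = -7*λ - 35.
This vanishes exactly when λ = -5.

λ = -5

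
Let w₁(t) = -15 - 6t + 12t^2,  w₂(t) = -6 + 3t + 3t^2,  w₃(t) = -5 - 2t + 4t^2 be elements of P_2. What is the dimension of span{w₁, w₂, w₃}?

2

Represent each element by its coordinate vector in ℝ³.
Apply Gaussian elimination to the matrix whose rows are w₁, w₂, w₃.
The echelon form has 2 nonzero rows, so the rank is 2.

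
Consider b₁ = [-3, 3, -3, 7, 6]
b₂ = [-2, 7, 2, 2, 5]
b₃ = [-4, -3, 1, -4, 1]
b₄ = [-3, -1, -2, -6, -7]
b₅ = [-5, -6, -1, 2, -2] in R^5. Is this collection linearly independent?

Form the 5×5 matrix with these as columns; its determinant is -12098.
A nonzero determinant means the columns are linearly independent.

linearly independent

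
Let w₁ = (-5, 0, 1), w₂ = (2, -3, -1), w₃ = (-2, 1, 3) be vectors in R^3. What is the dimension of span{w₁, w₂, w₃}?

3

Form the matrix with w₁, w₂, w₃ as columns and reduce.
Reduction leaves 3 leading entries, giving rank 3.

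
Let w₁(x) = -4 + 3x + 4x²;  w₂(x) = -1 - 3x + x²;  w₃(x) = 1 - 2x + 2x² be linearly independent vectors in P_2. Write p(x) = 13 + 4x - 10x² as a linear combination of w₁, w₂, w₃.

p = -2w₁ - 4w₂ + w₃

Identify each element with its coordinate vector in ℝ³ via {1, x, x²}.
Write p = c₁w₁ + … + c₃w₃ and equate components.
The system has the unique solution (c₁, c₂, c₃) = (-2, -4, 1).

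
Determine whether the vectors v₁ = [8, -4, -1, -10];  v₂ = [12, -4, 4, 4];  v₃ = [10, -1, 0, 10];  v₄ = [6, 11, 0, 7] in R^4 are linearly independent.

Form the 4×4 matrix with these as columns; its determinant is 9124.
A nonzero determinant means the columns are linearly independent.

linearly independent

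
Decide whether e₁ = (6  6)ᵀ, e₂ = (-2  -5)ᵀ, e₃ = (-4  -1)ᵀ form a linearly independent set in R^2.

linearly dependent

There are 3 vectors in a 2-dimensional space, so they cannot be linearly independent.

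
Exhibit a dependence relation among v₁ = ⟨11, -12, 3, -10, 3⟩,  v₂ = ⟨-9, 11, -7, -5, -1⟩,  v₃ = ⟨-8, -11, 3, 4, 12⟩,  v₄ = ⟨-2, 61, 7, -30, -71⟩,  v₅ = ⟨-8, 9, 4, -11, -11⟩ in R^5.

Solve the homogeneous system with v₁, v₂, v₃, v₄, v₅ as columns by row-reducing the coefficient matrix.
One solution (up to scaling) is (1, 1, 3, 1, -3).

v₁ + v₂ + 3v₃ + v₄ - 3v₅ = 0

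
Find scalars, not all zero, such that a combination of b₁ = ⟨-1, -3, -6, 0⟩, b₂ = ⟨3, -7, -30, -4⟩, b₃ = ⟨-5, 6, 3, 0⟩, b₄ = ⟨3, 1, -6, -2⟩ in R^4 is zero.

Solve the homogeneous system with b₁, b₂, b₃, b₄ as columns by row-reducing the coefficient matrix.
The free variable yields coefficients (3, -1, 0, 2) (any nonzero multiple also works).

3b₁ - b₂ + 2b₄ = 0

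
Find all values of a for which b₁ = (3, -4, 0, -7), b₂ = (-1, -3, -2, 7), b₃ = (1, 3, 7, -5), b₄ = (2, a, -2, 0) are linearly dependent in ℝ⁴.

Place the vectors as rows of a 4×4 matrix; dependence ⇔ determinant zero.
The determinant works out to -82*a - 574.
This vanishes exactly when a = -7.

a = -7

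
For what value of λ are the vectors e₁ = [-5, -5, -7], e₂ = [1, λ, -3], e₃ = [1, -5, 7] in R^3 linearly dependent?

λ = 40/7

Dependence holds iff the 3×3 matrix [e₁ e₂ e₃] is singular.
Cofactor expansion gives det = 160 - 28*λ.
This vanishes exactly when λ = 40/7.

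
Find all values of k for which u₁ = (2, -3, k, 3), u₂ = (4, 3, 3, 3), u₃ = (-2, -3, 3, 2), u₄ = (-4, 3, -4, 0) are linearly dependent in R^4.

k = 6

Place the vectors as rows of a 4×4 matrix; dependence ⇔ determinant zero.
The determinant works out to 612 - 102*k.
This vanishes exactly when k = 6.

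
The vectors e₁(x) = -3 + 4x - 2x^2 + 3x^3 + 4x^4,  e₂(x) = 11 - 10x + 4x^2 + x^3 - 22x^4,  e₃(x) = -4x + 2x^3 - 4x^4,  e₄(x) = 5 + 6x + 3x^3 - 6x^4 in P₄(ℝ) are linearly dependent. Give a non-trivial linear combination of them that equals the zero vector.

2e₁ + e₂ - 2e₃ - e₄ = 0

Write each element as a vector in ℝ⁵ using {1, x, …, x^4}.
Row-reduce the matrix with e₁, e₂, e₃, e₄ as columns; the null space gives the coefficients.
One solution (up to scaling) is (2, 1, -2, -1).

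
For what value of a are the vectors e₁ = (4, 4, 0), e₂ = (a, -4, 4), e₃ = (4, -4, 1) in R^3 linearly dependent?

a = 28

The set is linearly dependent precisely when det[e₁; e₂; e₃] = 0.
Cofactor expansion gives det = 112 - 4*a.
Setting this to zero gives a = 28.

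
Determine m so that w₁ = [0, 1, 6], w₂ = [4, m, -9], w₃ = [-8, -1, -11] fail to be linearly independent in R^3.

m = -23/12

The vectors are dependent exactly when the determinant of the matrix with rows w₁, w₂, w₃ vanishes.
Cofactor expansion gives det = 48*m + 92.
Solving 48*m + 92 = 0 yields m = -23/12.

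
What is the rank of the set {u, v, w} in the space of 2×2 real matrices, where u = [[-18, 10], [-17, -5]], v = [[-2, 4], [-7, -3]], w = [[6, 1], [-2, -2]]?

Use coordinates relative to {E₁₁, E₁₂, E₂₁, E₂₂}.
Form the matrix with u, v, w as columns and reduce.
There are 2 pivot columns, so rank = 2.

2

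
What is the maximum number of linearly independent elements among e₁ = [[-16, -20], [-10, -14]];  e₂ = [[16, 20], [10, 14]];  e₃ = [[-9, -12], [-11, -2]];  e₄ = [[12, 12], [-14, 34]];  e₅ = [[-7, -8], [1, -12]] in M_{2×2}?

2

Represent each element by its coordinate vector in ℝ⁴.
Form the matrix with e₁, e₂, e₃, e₄, e₅ as columns and reduce.
Exactly 2 pivots survive; hence the rank is 2.
(With 5 elements in a 4-dimensional space the rank is at most 4.)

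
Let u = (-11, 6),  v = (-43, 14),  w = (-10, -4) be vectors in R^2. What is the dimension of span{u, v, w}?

2

Row-reduce the 3×2 matrix with these as rows.
The echelon form has 2 nonzero rows, so the rank is 2.
(With 3 elements in a 2-dimensional space the rank is at most 2.)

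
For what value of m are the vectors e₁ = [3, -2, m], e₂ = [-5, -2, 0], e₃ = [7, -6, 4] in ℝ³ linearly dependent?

The vectors are dependent exactly when the determinant of the matrix with rows e₁, e₂, e₃ vanishes.
The determinant works out to 44*m - 64.
This vanishes exactly when m = 16/11.

m = 16/11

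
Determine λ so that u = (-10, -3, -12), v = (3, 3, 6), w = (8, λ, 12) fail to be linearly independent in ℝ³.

The vectors are dependent exactly when the determinant of the matrix with rows u, v, w vanishes.
The determinant works out to 24*λ - 108.
Setting this to zero gives λ = 9/2.

λ = 9/2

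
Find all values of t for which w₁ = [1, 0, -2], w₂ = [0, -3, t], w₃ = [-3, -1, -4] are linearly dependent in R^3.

The set is linearly dependent precisely when det[w₁; w₂; w₃] = 0.
The determinant works out to t + 30.
Setting this to zero gives t = -30.

t = -30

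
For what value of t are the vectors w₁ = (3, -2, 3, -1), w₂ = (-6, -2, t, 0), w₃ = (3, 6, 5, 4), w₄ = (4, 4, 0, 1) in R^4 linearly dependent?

Place the vectors as rows of a 4×4 matrix; dependence ⇔ determinant zero.
Cofactor expansion gives det = 44*t + 92.
Setting this to zero gives t = -23/11.

t = -23/11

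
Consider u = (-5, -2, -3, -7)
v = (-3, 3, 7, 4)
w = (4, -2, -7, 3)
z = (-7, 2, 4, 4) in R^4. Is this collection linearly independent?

linearly dependent

Row-reduce the matrix whose columns are u, v, w, z.
The reduction yields 3 nonzero rows, so the rank is 3.
Since rank 3 < 4, the set is linearly dependent.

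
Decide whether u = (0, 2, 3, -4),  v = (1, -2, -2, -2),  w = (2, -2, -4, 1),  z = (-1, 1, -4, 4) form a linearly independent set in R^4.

Place the vectors as rows of a 4×4 matrix and reduce to echelon form.
The reduction yields 4 nonzero rows, so the rank is 4.
Since rank = 4 (the number of vectors), the set is linearly independent.

linearly independent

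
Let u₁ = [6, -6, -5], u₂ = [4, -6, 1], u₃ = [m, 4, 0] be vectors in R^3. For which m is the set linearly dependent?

m = -26/9

The vectors are dependent exactly when the determinant of the matrix with rows u₁, u₂, u₃ vanishes.
The determinant works out to -36*m - 104.
Solving -36*m - 104 = 0 yields m = -26/9.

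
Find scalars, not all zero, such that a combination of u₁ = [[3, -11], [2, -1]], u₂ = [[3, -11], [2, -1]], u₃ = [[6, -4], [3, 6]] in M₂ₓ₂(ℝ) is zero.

Pass to coordinate vectors relative to the basis {E₁₁, E₁₂, E₂₁, E₂₂}.
Solve the homogeneous system with u₁, u₂, u₃ as columns by row-reducing the coefficient matrix.
A generator of the null space is (1, -1, 0).

u₁ - u₂ = 0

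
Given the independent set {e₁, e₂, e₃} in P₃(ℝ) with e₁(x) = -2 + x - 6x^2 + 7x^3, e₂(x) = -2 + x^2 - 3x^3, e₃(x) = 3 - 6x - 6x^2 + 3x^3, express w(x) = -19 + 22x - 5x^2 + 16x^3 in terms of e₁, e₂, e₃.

w = 4e₁ + e₂ - 3e₃

Identify each element with its coordinate vector in ℝ⁴ via {1, x, …, x^3}.
Set up the augmented matrix [e₁ | e₂ | e₃ | w] and row-reduce.
Back-substitution yields (α₁, α₂, α₃) = (4, 1, -3).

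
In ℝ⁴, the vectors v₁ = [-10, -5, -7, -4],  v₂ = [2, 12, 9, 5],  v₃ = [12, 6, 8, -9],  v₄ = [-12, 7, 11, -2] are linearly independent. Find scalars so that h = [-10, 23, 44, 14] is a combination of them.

h = -4v₁ - v₂ - v₃ + 3v₄

Set up the augmented matrix [v₁ | v₂ | v₃ | v₄ | h] and row-reduce.
Back-substitution yields (a₁, …, a₄) = (-4, -1, -1, 3).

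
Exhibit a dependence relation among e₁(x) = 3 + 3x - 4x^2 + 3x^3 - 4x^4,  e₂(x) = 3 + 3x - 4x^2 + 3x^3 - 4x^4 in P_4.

Write each element as a vector in ℝ⁵ using {1, x, …, x^4}.
Solve the homogeneous system with e₁, e₂ as columns by row-reducing the coefficient matrix.
A generator of the null space is (1, -1).

e₁ - e₂ = 0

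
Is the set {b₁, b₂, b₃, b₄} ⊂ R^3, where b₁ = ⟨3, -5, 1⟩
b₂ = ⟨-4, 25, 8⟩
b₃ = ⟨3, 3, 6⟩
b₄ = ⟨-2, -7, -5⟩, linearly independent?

There are 4 vectors in a 3-dimensional space, so they cannot be linearly independent.

linearly dependent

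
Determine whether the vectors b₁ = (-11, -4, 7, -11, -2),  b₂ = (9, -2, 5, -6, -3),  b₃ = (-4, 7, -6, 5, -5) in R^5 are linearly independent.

Row-reduce the matrix whose columns are b₁, b₂, b₃.
The reduction yields 3 nonzero rows, so the rank is 3.
Since rank = 3 (the number of vectors), the set is linearly independent.

linearly independent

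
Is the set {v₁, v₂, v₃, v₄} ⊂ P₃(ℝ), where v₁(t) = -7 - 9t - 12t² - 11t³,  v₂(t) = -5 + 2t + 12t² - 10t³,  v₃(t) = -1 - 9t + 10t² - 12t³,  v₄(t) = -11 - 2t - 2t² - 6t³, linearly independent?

Write each element as a coordinate vector in ℝ⁴ using {1, t, …, t³}.
Form the 4×4 matrix with these as columns; its determinant is -16558.
A nonzero determinant means the columns are linearly independent.

linearly independent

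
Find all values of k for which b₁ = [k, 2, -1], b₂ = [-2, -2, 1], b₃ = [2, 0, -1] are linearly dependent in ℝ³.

k = 2

Dependence holds iff the 3×3 matrix [b₁ b₂ b₃] is singular.
The determinant works out to 2*k - 4.
Solving 2*k - 4 = 0 yields k = 2.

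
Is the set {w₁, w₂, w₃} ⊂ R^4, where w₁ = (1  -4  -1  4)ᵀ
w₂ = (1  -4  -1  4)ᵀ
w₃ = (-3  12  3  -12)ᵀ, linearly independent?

Two of the vectors are equal, giving an immediate dependence.

linearly dependent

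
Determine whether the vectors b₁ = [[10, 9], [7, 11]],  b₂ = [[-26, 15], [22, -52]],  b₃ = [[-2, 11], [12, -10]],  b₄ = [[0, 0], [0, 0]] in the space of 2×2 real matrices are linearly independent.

Write each element as a coordinate vector in ℝ⁴ using {E₁₁, E₁₂, E₂₁, E₂₂}.
One of the vectors is the zero vector, so the set is linearly dependent.

linearly dependent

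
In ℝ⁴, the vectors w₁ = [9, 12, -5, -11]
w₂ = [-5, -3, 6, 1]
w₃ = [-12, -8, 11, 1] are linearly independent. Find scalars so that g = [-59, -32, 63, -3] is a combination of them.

Solve the system with w₁, w₂, w₃ as columns and g as the right-hand side.
The system has the unique solution (α₁, α₂, α₃) = (1, 4, 4).

g = w₁ + 4w₂ + 4w₃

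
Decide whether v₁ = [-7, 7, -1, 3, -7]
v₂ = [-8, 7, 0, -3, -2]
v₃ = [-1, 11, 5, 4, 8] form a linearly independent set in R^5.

linearly independent

Place the vectors as rows of a 3×5 matrix and reduce to echelon form.
The reduction yields 3 nonzero rows, so the rank is 3.
Since rank = 3 (the number of vectors), the set is linearly independent.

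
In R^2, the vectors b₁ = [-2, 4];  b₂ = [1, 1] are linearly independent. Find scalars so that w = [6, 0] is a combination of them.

w = -b₁ + 4b₂

Since b₁, b₂ are independent, the coefficients expressing w are uniquely determined by a linear system.
Back-substitution yields (α₁, α₂) = (-1, 4).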